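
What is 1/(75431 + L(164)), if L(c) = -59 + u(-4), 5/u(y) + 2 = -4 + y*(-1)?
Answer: 2/150739 ≈ 1.3268e-5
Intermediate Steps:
u(y) = 5/(-6 - y) (u(y) = 5/(-2 + (-4 + y*(-1))) = 5/(-2 + (-4 - y)) = 5/(-6 - y))
L(c) = -123/2 (L(c) = -59 - 5/(6 - 4) = -59 - 5/2 = -123/2)
1/(75431 + L(164)) = 1/(75431 - 123/2) = 1/(150739/2) = 2/150739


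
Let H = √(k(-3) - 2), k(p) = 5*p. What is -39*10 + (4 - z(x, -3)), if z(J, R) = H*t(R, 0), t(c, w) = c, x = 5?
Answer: -386 + 3*I*√17 ≈ -386.0 + 12.369*I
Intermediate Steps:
H = I*√17 (H = √(5*(-3) - 2) = √(-15 - 2) = √(-17) = I*√17 ≈ 4.1231*I)
z(J, R) = I*R*√17 (z(J, R) = (I*√17)*R = I*R*√17)
-39*10 + (4 - z(x, -3)) = -39*10 + (4 - I*(-3)*√17) = -390 + (4 - (-3)*I*√17) = -390 + (4 + 3*I*√17) = -386 + 3*I*√17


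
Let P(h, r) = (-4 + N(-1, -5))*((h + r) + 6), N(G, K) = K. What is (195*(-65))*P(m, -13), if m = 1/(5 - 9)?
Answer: -3308175/4 ≈ -8.2704e+5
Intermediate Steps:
m = -1/4 (m = 1/(-4) = -1/4 ≈ -0.25000)
P(h, r) = -54 - 9*h - 9*r (P(h, r) = (-4 - 5)*((h + r) + 6) = -9*(6 + h + r) = -54 - 9*h - 9*r)
(195*(-65))*P(m, -13) = (195*(-65))*(-54 - 9*(-1/4) - 9*(-13)) = -12675*(-54 + 9/4 + 117) = -12675*261/4 = -3308175/4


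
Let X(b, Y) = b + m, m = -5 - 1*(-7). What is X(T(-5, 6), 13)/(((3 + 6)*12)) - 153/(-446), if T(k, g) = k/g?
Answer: 51133/144504 ≈ 0.35385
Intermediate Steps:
m = 2 (m = -5 + 7 = 2)
X(b, Y) = 2 + b (X(b, Y) = b + 2 = 2 + b)
X(T(-5, 6), 13)/(((3 + 6)*12)) - 153/(-446) = (2 - 5/6)/(((3 + 6)*12)) - 153/(-446) = (2 - 5*1/6)/((9*12)) - 153*(-1/446) = (2 - 5/6)/108 + 153/446 = (7/6)*(1/108) + 153/446 = 7/648 + 153/446 = 51133/144504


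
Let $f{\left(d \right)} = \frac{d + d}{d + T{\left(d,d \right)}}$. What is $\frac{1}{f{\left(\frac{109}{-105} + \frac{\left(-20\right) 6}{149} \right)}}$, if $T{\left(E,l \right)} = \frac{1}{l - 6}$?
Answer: $\frac{1891936988}{3539107951} \approx 0.53458$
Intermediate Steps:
$T{\left(E,l \right)} = \frac{1}{-6 + l}$
$f{\left(d \right)} = \frac{2 d}{d + \frac{1}{-6 + d}}$ ($f{\left(d \right)} = \frac{d + d}{d + \frac{1}{-6 + d}} = \frac{2 d}{d + \frac{1}{-6 + d}}$)
$\frac{1}{f{\left(\frac{109}{-105} + \frac{\left(-20\right) 6}{149} \right)}} = \frac{1}{2 \left(\frac{109}{-105} + \frac{\left(-20\right) 6}{149}\right) \frac{1}{1 + \left(\frac{109}{-105} + \frac{\left(-20\right) 6}{149}\right) \left(-6 + \left(\frac{109}{-105} + \frac{\left(-20\right) 6}{149}\right)\right)} \left(-6 + \left(\frac{109}{-105} + \frac{\left(-20\right) 6}{149}\right)\right)} = \frac{1}{2 \left(109 \left(- \frac{1}{105}\right) - \frac{120}{149}\right) \frac{1}{1 + \left(109 \left(- \frac{1}{105}\right) - \frac{120}{149}\right) \left(-6 + \left(109 \left(- \frac{1}{105}\right) - \frac{120}{149}\right)\right)} \left(-6 + \left(109 \left(- \frac{1}{105}\right) - \frac{120}{149}\right)\right)} = \frac{1}{2 \left(- \frac{109}{105} - \frac{120}{149}\right) \frac{1}{1 + \left(- \frac{109}{105} - \frac{120}{149}\right) \left(-6 - \frac{28841}{15645}\right)} \left(-6 - \frac{28841}{15645}\right)} = \frac{1}{2 \left(- \frac{28841}{15645}\right) \frac{1}{1 - \frac{28841 \left(-6 - \frac{28841}{15645}\right)}{15645}} \left(-6 - \frac{28841}{15645}\right)} = \frac{1}{2 \left(- \frac{28841}{15645}\right) \frac{1}{1 - - \frac{3539107951}{244766025}} \left(- \frac{122711}{15645}\right)} = \frac{1}{2 \left(- \frac{28841}{15645}\right) \frac{1}{1 + \frac{3539107951}{244766025}} \left(- \frac{122711}{15645}\right)} = \frac{1}{2 \left(- \frac{28841}{15645}\right) \frac{1}{\frac{3783873976}{244766025}} \left(- \frac{122711}{15645}\right)} = \frac{1}{2 \left(- \frac{28841}{15645}\right) \frac{244766025}{3783873976} \left(- \frac{122711}{15645}\right)} = \frac{1}{\frac{3539107951}{1891936988}} = \frac{1891936988}{3539107951}$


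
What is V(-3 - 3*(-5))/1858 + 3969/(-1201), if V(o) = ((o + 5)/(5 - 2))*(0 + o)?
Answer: -3646367/1115729 ≈ -3.2681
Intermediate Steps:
V(o) = o*(5/3 + o/3) (V(o) = ((5 + o)/3)*o = ((5 + o)*(⅓))*o = (5/3 + o/3)*o = o*(5/3 + o/3))
V(-3 - 3*(-5))/1858 + 3969/(-1201) = ((-3 - 3*(-5))*(5 + (-3 - 3*(-5)))/3)/1858 + 3969/(-1201) = ((-3 + 15)*(5 + (-3 + 15))/3)*(1/1858) + 3969*(-1/1201) = ((⅓)*12*(5 + 12))*(1/1858) - 3969/1201 = ((⅓)*12*17)*(1/1858) - 3969/1201 = 68*(1/1858) - 3969/1201 = 34/929 - 3969/1201 = -3646367/1115729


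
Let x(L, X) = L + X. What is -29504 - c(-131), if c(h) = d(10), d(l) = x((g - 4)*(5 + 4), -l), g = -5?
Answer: -29413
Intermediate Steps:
d(l) = -81 - l (d(l) = (-5 - 4)*(5 + 4) - l = -9*9 - l = -81 - l)
c(h) = -91 (c(h) = -81 - 1*10 = -81 - 10 = -91)
-29504 - c(-131) = -29504 - 1*(-91) = -29504 + 91 = -29413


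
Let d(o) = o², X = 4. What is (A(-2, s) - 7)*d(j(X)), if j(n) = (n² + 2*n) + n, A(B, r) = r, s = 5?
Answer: -1568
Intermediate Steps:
j(n) = n² + 3*n
(A(-2, s) - 7)*d(j(X)) = (5 - 7)*(4*(3 + 4))² = -2*(4*7)² = -2*28² = -2*784 = -1568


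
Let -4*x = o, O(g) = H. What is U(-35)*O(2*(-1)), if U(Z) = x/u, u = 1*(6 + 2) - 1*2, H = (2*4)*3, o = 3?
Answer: -3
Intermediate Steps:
H = 24 (H = 8*3 = 24)
O(g) = 24
u = 6 (u = 1*8 - 2 = 8 - 2 = 6)
x = -¾ (x = -¼*3 = -¾ ≈ -0.75000)
U(Z) = -⅛ (U(Z) = -¾/6 = -¾*⅙ = -⅛)
U(-35)*O(2*(-1)) = -⅛*24 = -3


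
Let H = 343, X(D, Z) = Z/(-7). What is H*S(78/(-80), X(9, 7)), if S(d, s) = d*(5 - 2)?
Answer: -40131/40 ≈ -1003.3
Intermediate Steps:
X(D, Z) = -Z/7 (X(D, Z) = Z*(-⅐) = -Z/7)
S(d, s) = 3*d (S(d, s) = d*3 = 3*d)
H*S(78/(-80), X(9, 7)) = 343*(3*(78/(-80))) = 343*(3*(78*(-1/80))) = 343*(3*(-39/40)) = 343*(-117/40) = -40131/40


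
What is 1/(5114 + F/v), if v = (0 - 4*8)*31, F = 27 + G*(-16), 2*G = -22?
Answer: 992/5072885 ≈ 0.00019555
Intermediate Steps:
G = -11 (G = (1/2)*(-22) = -11)
F = 203 (F = 27 - 11*(-16) = 27 + 176 = 203)
v = -992 (v = (0 - 32)*31 = -32*31 = -992)
1/(5114 + F/v) = 1/(5114 + 203/(-992)) = 1/(5114 + 203*(-1/992)) = 1/(5114 - 203/992) = 1/(5072885/992) = 992/5072885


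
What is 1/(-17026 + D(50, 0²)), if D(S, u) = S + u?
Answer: -1/16976 ≈ -5.8907e-5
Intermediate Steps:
1/(-17026 + D(50, 0²)) = 1/(-17026 + (50 + 0²)) = 1/(-17026 + (50 + 0)) = 1/(-17026 + 50) = 1/(-16976) = -1/16976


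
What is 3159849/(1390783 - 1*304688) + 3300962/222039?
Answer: 4286768035501/241155447705 ≈ 17.776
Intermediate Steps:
3159849/(1390783 - 1*304688) + 3300962/222039 = 3159849/(1390783 - 304688) + 3300962*(1/222039) = 3159849/1086095 + 3300962/222039 = 4286768035501/241155447705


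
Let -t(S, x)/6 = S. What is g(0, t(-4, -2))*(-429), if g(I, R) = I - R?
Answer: 10296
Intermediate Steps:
t(S, x) = -6*S
g(0, t(-4, -2))*(-429) = (0 - (-6)*(-4))*(-429) = (0 - 1*24)*(-429) = (0 - 24)*(-429) = -24*(-429) = 10296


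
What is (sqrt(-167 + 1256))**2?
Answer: 1089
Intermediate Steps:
(sqrt(-167 + 1256))**2 = (sqrt(1089))**2 = 33**2 = 1089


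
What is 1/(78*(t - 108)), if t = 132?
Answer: 1/1872 ≈ 0.00053419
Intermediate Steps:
1/(78*(t - 108)) = 1/(78*(132 - 108)) = 1/(78*24) = 1/1872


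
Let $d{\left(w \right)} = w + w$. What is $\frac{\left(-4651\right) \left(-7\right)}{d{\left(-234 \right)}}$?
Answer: $- \frac{32557}{468} \approx -69.566$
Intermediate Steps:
$d{\left(w \right)} = 2 w$
$\frac{\left(-4651\right) \left(-7\right)}{d{\left(-234 \right)}} = \frac{\left(-4651\right) \left(-7\right)}{2 \left(-234\right)} = \frac{32557}{-468} = 32557 \left(- \frac{1}{468}\right) = - \frac{32557}{468}$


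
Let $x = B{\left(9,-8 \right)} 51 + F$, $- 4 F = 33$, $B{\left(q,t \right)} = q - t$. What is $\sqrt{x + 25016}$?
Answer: $\frac{97 \sqrt{11}}{2} \approx 160.86$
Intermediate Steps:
$F = - \frac{33}{4}$ ($F = \left(- \frac{1}{4}\right) 33 = - \frac{33}{4} \approx -8.25$)
$x = \frac{3435}{4}$ ($x = \left(9 - -8\right) 51 - \frac{33}{4} = \left(9 + 8\right) 51 - \frac{33}{4} = 17 \cdot 51 - \frac{33}{4} = 867 - \frac{33}{4} = \frac{3435}{4} \approx 858.75$)
$\sqrt{x + 25016} = \sqrt{\frac{3435}{4} + 25016} = \sqrt{\frac{103499}{4}} = \frac{97 \sqrt{11}}{2}$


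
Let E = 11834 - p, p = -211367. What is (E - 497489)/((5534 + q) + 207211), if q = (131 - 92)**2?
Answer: -137144/107133 ≈ -1.2801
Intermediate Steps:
q = 1521 (q = 39**2 = 1521)
E = 223201 (E = 11834 - 1*(-211367) = 11834 + 211367 = 223201)
(E - 497489)/((5534 + q) + 207211) = (223201 - 497489)/((5534 + 1521) + 207211) = -274288/(7055 + 207211) = -274288/214266 = -274288*1/214266 = -137144/107133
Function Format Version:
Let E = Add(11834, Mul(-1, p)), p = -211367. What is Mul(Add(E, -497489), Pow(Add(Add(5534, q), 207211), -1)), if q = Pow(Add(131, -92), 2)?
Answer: Rational(-137144, 107133) ≈ -1.2801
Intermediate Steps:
q = 1521 (q = Pow(39, 2) = 1521)
E = 223201 (E = Add(11834, Mul(-1, -211367)) = Add(11834, 211367) = 223201)
Mul(Add(E, -497489), Pow(Add(Add(5534, q), 207211), -1)) = Mul(Add(223201, -497489), Pow(Add(Add(5534, 1521), 207211), -1)) = Mul(-274288, Pow(Add(7055, 207211), -1)) = Mul(-274288, Pow(214266, -1)) = Mul(-274288, Rational(1, 214266)) = Rational(-137144, 107133)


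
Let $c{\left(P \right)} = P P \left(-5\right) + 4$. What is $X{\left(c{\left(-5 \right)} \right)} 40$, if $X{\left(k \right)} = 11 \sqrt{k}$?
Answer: $4840 i \approx 4840.0 i$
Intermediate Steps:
$c{\left(P \right)} = 4 - 5 P^{2}$ ($c{\left(P \right)} = P^{2} \left(-5\right) + 4 = - 5 P^{2} + 4 = 4 - 5 P^{2}$)
$X{\left(c{\left(-5 \right)} \right)} 40 = 11 \sqrt{4 - 5 \left(-5\right)^{2}} \cdot 40 = 11 \sqrt{4 - 125} \cdot 40 = 11 \sqrt{-121} \cdot 40 = 11 \cdot 11 i 40 = 121 i 40 = 4840 i$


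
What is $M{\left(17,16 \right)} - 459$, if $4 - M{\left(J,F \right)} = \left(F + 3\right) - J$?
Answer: $-457$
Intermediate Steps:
$M{\left(J,F \right)} = 1 + J - F$ ($M{\left(J,F \right)} = 4 - \left(\left(F + 3\right) - J\right) = 4 - \left(\left(3 + F\right) - J\right) = 4 - \left(3 + F - J\right) = 1 + J - F$)
$M{\left(17,16 \right)} - 459 = \left(1 + 17 - 16\right) - 459 = 2 - 459 = -457$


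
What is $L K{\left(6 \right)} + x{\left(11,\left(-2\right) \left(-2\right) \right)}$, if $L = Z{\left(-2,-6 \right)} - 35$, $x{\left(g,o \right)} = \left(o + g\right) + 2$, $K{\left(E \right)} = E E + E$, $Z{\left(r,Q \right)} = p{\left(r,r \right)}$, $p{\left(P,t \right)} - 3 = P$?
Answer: $-1411$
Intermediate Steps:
$p{\left(P,t \right)} = 3 + P$
$Z{\left(r,Q \right)} = 3 + r$
$K{\left(E \right)} = E + E^{2}$ ($K{\left(E \right)} = E^{2} + E = E + E^{2}$)
$x{\left(g,o \right)} = 2 + g + o$ ($x{\left(g,o \right)} = \left(g + o\right) + 2 = 2 + g + o$)
$L = -34$ ($L = \left(3 - 2\right) - 35 = 1 - 35 = -34$)
$L K{\left(6 \right)} + x{\left(11,\left(-2\right) \left(-2\right) \right)} = - 34 \cdot 6 \left(1 + 6\right) + \left(2 + 11 - -4\right) = - 34 \cdot 6 \cdot 7 + \left(2 + 11 + 4\right) = \left(-34\right) 42 + 17 = -1428 + 17 = -1411$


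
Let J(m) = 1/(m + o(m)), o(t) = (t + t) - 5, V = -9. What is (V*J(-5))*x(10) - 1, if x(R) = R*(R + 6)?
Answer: 71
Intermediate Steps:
o(t) = -5 + 2*t (o(t) = 2*t - 5 = -5 + 2*t)
x(R) = R*(6 + R)
J(m) = 1/(-5 + 3*m) (J(m) = 1/(m + (-5 + 2*m)) = 1/(-5 + 3*m))
(V*J(-5))*x(10) - 1 = (-9/(-5 + 3*(-5)))*(10*(6 + 10)) - 1 = (-9/(-5 - 15))*(10*16) - 1 = -9/(-20)*160 - 1 = -9*(-1/20)*160 - 1 = (9/20)*160 - 1 = 72 - 1 = 71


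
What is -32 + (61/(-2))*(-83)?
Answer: 4999/2 ≈ 2499.5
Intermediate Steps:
-32 + (61/(-2))*(-83) = -32 + (61*(-1/2))*(-83) = -32 - 61/2*(-83) = -32 + 5063/2 = 4999/2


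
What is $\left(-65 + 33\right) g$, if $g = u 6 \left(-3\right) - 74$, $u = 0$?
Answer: $2368$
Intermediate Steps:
$g = -74$ ($g = 0 \cdot 6 \left(-3\right) - 74 = 0 \left(-3\right) - 74 = 0 - 74 = -74$)
$\left(-65 + 33\right) g = \left(-65 + 33\right) \left(-74\right) = \left(-32\right) \left(-74\right) = 2368$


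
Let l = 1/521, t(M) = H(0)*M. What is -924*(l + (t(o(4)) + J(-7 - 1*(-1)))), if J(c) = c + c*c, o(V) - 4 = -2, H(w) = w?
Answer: -14443044/521 ≈ -27722.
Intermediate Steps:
o(V) = 2 (o(V) = 4 - 2 = 2)
t(M) = 0 (t(M) = 0*M = 0)
l = 1/521 ≈ 0.0019194
J(c) = c + c²
-924*(l + (t(o(4)) + J(-7 - 1*(-1)))) = -924*(1/521 + (0 + (-7 - 1*(-1))*(1 + (-7 - 1*(-1))))) = -924*(1/521 + (0 + (-7 + 1)*(1 + (-7 + 1)))) = -924*(1/521 + (0 - 6*(1 - 6))) = -924*(1/521 + (0 - 6*(-5))) = -924*(1/521 + (0 + 30)) = -924*(1/521 + 30) = -924*15631/521 = -14443044/521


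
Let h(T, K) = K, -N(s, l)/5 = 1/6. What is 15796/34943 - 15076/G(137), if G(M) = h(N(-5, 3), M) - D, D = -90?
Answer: -523214976/7932061 ≈ -65.962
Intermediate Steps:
N(s, l) = -5/6
G(M) = 90 + M (G(M) = M - 1*(-90) = M + 90 = 90 + M)
15796/34943 - 15076/G(137) = 15796/34943 - 15076/(90 + 137) = 15796*(1/34943) - 15076/227 = 15796/34943 - 15076*1/227 = 15796/34943 - 15076/227 = -523214976/7932061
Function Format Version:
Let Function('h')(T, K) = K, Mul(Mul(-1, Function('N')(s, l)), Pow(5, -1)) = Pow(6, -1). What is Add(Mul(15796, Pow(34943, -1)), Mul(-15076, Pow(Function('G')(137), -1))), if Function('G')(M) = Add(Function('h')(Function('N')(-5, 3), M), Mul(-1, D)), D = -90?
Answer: Rational(-523214976, 7932061) ≈ -65.962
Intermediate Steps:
Function('N')(s, l) = Rational(-5, 6) (Function('N')(s, l) = Mul(-5, Pow(6, -1)) = Mul(-5, Rational(1, 6)) = Rational(-5, 6))
Function('G')(M) = Add(90, M) (Function('G')(M) = Add(M, Mul(-1, -90)) = Add(M, 90) = Add(90, M))
Add(Mul(15796, Pow(34943, -1)), Mul(-15076, Pow(Function('G')(137), -1))) = Add(Mul(15796, Pow(34943, -1)), Mul(-15076, Pow(Add(90, 137), -1))) = Add(Mul(15796, Rational(1, 34943)), Mul(-15076, Pow(227, -1))) = Add(Rational(15796, 34943), Mul(-15076, Rational(1, 227))) = Add(Rational(15796, 34943), Rational(-15076, 227)) = Rational(-523214976, 7932061)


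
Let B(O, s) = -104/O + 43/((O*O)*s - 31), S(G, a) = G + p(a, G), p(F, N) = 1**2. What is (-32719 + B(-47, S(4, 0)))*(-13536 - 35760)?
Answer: 417441106797000/258829 ≈ 1.6128e+9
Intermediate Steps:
p(F, N) = 1
S(G, a) = 1 + G (S(G, a) = G + 1 = 1 + G)
B(O, s) = -104/O + 43/(-31 + s*O**2) (B(O, s) = -104/O + 43/(O**2*s - 31) = -104/O + 43/(s*O**2 - 31) = -104/O + 43/(-31 + s*O**2))
(-32719 + B(-47, S(4, 0)))*(-13536 - 35760) = (-32719 + (3224 + 43*(-47) - 104*(1 + 4)*(-47)**2)/((-47)*(-31 + (1 + 4)*(-47)**2)))*(-13536 - 35760) = (-32719 - (3224 - 2021 - 104*5*2209)/(47*(-31 + 5*2209)))*(-49296) = (-32719 - (3224 - 2021 - 1148680)/(47*(-31 + 11045)))*(-49296) = (-32719 - 1/47*(-1147477)/11014)*(-49296) = (-32719 - 1/47*1/11014*(-1147477))*(-49296) = (-32719 + 1147477/517658)*(-49296) = -16936104625/517658*(-49296) = 417441106797000/258829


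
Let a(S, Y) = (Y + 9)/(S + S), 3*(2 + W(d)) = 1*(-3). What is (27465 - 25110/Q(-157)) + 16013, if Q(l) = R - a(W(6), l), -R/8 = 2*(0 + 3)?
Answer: 4776767/109 ≈ 43824.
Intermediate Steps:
W(d) = -3 (W(d) = -2 + (1*(-3))/3 = -2 + (⅓)*(-3) = -2 - 1 = -3)
a(S, Y) = (9 + Y)/(2*S) (a(S, Y) = (9 + Y)/((2*S)) = (9 + Y)*(1/(2*S)) = (9 + Y)/(2*S))
R = -48 (R = -16*(0 + 3) = -16*3 = -8*6 = -48)
Q(l) = -93/2 + l/6 (Q(l) = -48 - (9 + l)/(2*(-3)) = -48 - (-1)*(9 + l)/(2*3) = -48 - (-3/2 - l/6) = -48 + (3/2 + l/6) = -93/2 + l/6)
(27465 - 25110/Q(-157)) + 16013 = (27465 - 25110/(-93/2 + (⅙)*(-157))) + 16013 = (27465 - 25110/(-93/2 - 157/6)) + 16013 = (27465 - 25110/(-218/3)) + 16013 = (27465 - 25110*(-3/218)) + 16013 = (27465 + 37665/109) + 16013 = 3031350/109 + 16013 = 4776767/109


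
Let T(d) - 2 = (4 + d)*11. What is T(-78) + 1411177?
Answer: 1410365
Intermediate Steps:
T(d) = 46 + 11*d (T(d) = 2 + (4 + d)*11 = 2 + (44 + 11*d) = 46 + 11*d)
T(-78) + 1411177 = (46 + 11*(-78)) + 1411177 = (46 - 858) + 1411177 = -812 + 1411177 = 1410365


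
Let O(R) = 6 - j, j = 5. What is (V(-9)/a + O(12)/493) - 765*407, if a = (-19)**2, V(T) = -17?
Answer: -55412791435/177973 ≈ -3.1136e+5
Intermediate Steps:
O(R) = 1 (O(R) = 6 - 1*5 = 6 - 5 = 1)
a = 361
(V(-9)/a + O(12)/493) - 765*407 = (-17/361 + 1/493) - 765*407 = (-17*1/361 + 1*(1/493)) - 311355 = (-17/361 + 1/493) - 311355 = -8020/177973 - 311355 = -55412791435/177973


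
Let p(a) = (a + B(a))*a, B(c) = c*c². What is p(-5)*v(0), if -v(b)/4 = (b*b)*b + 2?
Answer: -5200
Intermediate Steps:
B(c) = c³
p(a) = a*(a + a³) (p(a) = (a + a³)*a = a*(a + a³))
v(b) = -8 - 4*b³ (v(b) = -4*((b*b)*b + 2) = -4*(b²*b + 2) = -4*(b³ + 2) = -4*(2 + b³) = -8 - 4*b³)
p(-5)*v(0) = ((-5)² + (-5)⁴)*(-8 - 4*0³) = (25 + 625)*(-8 - 4*0) = 650*(-8 + 0) = 650*(-8) = -5200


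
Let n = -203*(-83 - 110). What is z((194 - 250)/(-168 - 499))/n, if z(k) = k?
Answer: 8/3733199 ≈ 2.1429e-6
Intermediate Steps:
n = 39179 (n = -203*(-193) = 39179)
z((194 - 250)/(-168 - 499))/n = ((194 - 250)/(-168 - 499))/39179 = -56/(-667)*(1/39179) = -56*(-1/667)*(1/39179) = (56/667)*(1/39179) = 8/3733199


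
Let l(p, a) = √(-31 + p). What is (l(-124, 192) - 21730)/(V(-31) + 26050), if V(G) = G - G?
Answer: -2173/2605 + I*√155/26050 ≈ -0.83416 + 0.00047792*I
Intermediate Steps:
V(G) = 0
(l(-124, 192) - 21730)/(V(-31) + 26050) = (√(-31 - 124) - 21730)/(0 + 26050) = (√(-155) - 21730)/26050 = (I*√155 - 21730)*(1/26050) = (-21730 + I*√155)*(1/26050) = -2173/2605 + I*√155/26050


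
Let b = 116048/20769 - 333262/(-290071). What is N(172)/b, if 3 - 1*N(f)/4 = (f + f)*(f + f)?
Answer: -1425790672106934/20291838943 ≈ -70264.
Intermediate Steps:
N(f) = 12 - 16*f**2 (N(f) = 12 - 4*(f + f)*(f + f) = 12 - 4*2*f*2*f = 12 - 16*f**2)
b = 40583677886/6024484599 (b = 116048*(1/20769) - 333262*(-1/290071) = 116048/20769 + 333262/290071 = 40583677886/6024484599 ≈ 6.7365)
N(172)/b = (12 - 16*172**2)/(40583677886/6024484599) = (12 - 16*29584)*(6024484599/40583677886) = (12 - 473344)*(6024484599/40583677886) = -473332*6024484599/40583677886 = -1425790672106934/20291838943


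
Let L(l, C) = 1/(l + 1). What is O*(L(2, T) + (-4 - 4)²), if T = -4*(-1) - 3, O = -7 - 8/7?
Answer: -3667/7 ≈ -523.86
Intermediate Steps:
O = -57/7 (O = -7 - 8/7 = -57/7 ≈ -8.1429)
T = 1 (T = 4 - 3 = 1)
L(l, C) = 1/(1 + l)
O*(L(2, T) + (-4 - 4)²) = -57*(1/(1 + 2) + (-4 - 4)²)/7 = -57*(1/3 + (-8)²)/7 = -57*(⅓ + 64)/7 = -57/7*193/3 = -3667/7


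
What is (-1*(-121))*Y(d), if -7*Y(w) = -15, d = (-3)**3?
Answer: 1815/7 ≈ 259.29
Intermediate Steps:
d = -27
Y(w) = 15/7 (Y(w) = -1/7*(-15) = 15/7)
(-1*(-121))*Y(d) = -1*(-121)*(15/7) = 121*(15/7) = 1815/7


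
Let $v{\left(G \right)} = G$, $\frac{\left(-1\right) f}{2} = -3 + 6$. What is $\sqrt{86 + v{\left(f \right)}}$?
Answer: $4 \sqrt{5} \approx 8.9443$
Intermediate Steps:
$f = -6$ ($f = - 2 \left(-3 + 6\right) = \left(-2\right) 3 = -6$)
$\sqrt{86 + v{\left(f \right)}} = \sqrt{86 - 6} = \sqrt{80} = 4 \sqrt{5}$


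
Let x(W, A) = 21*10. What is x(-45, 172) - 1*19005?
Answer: -18795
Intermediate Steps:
x(W, A) = 210
x(-45, 172) - 1*19005 = 210 - 1*19005 = 210 - 19005 = -18795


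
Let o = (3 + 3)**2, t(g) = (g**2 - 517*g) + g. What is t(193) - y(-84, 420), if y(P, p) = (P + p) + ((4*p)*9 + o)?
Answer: -77831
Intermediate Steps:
t(g) = g**2 - 516*g
o = 36 (o = 6**2 = 36)
y(P, p) = 36 + P + 37*p (y(P, p) = (P + p) + ((4*p)*9 + 36) = (P + p) + (36*p + 36) = (P + p) + (36 + 36*p) = 36 + P + 37*p)
t(193) - y(-84, 420) = 193*(-516 + 193) - (36 - 84 + 37*420) = 193*(-323) - (36 - 84 + 15540) = -62339 - 1*15492 = -62339 - 15492 = -77831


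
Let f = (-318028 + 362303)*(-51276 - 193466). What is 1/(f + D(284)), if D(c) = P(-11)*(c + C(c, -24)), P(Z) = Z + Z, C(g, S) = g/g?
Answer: -1/10835958320 ≈ -9.2285e-11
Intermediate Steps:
C(g, S) = 1
P(Z) = 2*Z
f = -10835952050 (f = 44275*(-244742) = -10835952050)
D(c) = -22 - 22*c (D(c) = (2*(-11))*(c + 1) = -22*(1 + c) = -22 - 22*c)
1/(f + D(284)) = 1/(-10835952050 + (-22 - 22*284)) = 1/(-10835952050 + (-22 - 6248)) = 1/(-10835952050 - 6270) = 1/(-10835958320) = -1/10835958320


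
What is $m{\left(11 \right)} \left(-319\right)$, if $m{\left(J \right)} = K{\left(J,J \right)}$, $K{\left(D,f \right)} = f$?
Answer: $-3509$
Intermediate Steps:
$m{\left(J \right)} = J$
$m{\left(11 \right)} \left(-319\right) = 11 \left(-319\right) = -3509$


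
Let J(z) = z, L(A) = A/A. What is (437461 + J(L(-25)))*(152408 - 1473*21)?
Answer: 53140696450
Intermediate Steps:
L(A) = 1
(437461 + J(L(-25)))*(152408 - 1473*21) = (437461 + 1)*(152408 - 1473*21) = 437462*(152408 - 30933) = 437462*121475 = 53140696450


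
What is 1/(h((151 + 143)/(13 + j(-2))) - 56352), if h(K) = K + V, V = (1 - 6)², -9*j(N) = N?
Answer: -17/957181 ≈ -1.7760e-5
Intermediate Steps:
j(N) = -N/9
V = 25 (V = (-5)² = 25)
h(K) = 25 + K (h(K) = K + 25 = 25 + K)
1/(h((151 + 143)/(13 + j(-2))) - 56352) = 1/((25 + (151 + 143)/(13 - ⅑*(-2))) - 56352) = 1/((25 + 294/(13 + 2/9)) - 56352) = 1/((25 + 294/(119/9)) - 56352) = 1/((25 + 294*(9/119)) - 56352) = 1/((25 + 378/17) - 56352) = 1/(803/17 - 56352) = 1/(-957181/17) = -17/957181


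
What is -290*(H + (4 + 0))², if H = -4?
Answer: 0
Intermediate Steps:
-290*(H + (4 + 0))² = -290*(-4 + (4 + 0))² = -290*(-4 + 4)² = -290*0² = -290*0 = 0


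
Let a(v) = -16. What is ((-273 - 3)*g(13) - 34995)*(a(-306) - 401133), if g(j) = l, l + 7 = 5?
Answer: 13816775007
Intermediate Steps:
l = -2 (l = -7 + 5 = -2)
g(j) = -2
((-273 - 3)*g(13) - 34995)*(a(-306) - 401133) = ((-273 - 3)*(-2) - 34995)*(-16 - 401133) = (-276*(-2) - 34995)*(-401149) = (552 - 34995)*(-401149) = -34443*(-401149) = 13816775007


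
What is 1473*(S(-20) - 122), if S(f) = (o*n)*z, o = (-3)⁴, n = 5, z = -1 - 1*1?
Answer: -1372836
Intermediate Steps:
z = -2 (z = -1 - 1 = -2)
o = 81
S(f) = -810 (S(f) = (81*5)*(-2) = 405*(-2) = -810)
1473*(S(-20) - 122) = 1473*(-810 - 122) = 1473*(-932) = -1372836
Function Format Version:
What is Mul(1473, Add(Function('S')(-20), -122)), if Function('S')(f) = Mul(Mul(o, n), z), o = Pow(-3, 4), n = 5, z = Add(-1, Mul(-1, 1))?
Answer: -1372836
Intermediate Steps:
z = -2 (z = Add(-1, -1) = -2)
o = 81
Function('S')(f) = -810 (Function('S')(f) = Mul(Mul(81, 5), -2) = Mul(405, -2) = -810)
Mul(1473, Add(Function('S')(-20), -122)) = Mul(1473, Add(-810, -122)) = Mul(1473, -932) = -1372836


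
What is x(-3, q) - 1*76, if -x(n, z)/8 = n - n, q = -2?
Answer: -76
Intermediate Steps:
x(n, z) = 0 (x(n, z) = -8*(n - n) = -8*0 = 0)
x(-3, q) - 1*76 = 0 - 1*76 = 0 - 76 = -76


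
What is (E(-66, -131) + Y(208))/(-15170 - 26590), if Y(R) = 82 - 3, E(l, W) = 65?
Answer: -1/290 ≈ -0.0034483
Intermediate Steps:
Y(R) = 79
(E(-66, -131) + Y(208))/(-15170 - 26590) = (65 + 79)/(-15170 - 26590) = 144/(-41760) = 144*(-1/41760) = -1/290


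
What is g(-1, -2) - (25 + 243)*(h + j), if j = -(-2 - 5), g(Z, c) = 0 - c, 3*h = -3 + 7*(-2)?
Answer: -1066/3 ≈ -355.33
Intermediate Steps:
h = -17/3 (h = (-3 + 7*(-2))/3 = (-3 - 14)/3 = (⅓)*(-17) = -17/3 ≈ -5.6667)
g(Z, c) = -c
j = 7 (j = -1*(-7) = 7)
g(-1, -2) - (25 + 243)*(h + j) = -1*(-2) - (25 + 243)*(-17/3 + 7) = 2 - 268*4/3 = 2 - 1*1072/3 = 2 - 1072/3 = -1066/3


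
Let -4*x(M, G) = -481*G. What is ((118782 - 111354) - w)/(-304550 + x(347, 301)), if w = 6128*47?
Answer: 1122352/1073419 ≈ 1.0456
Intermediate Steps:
w = 288016
x(M, G) = 481*G/4 (x(M, G) = -(-481)*G/4 = 481*G/4)
((118782 - 111354) - w)/(-304550 + x(347, 301)) = ((118782 - 111354) - 1*288016)/(-304550 + (481/4)*301) = (7428 - 288016)/(-304550 + 144781/4) = -280588/(-1073419/4) = -280588*(-4/1073419) = 1122352/1073419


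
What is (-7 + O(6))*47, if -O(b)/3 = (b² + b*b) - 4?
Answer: -9917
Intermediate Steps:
O(b) = 12 - 6*b² (O(b) = -3*((b² + b*b) - 4) = -3*((b² + b²) - 4) = -3*(2*b² - 4) = -3*(-4 + 2*b²) = 12 - 6*b²)
(-7 + O(6))*47 = (-7 + (12 - 6*6²))*47 = (-7 + (12 - 6*36))*47 = (-7 + (12 - 216))*47 = (-7 - 204)*47 = -211*47 = -9917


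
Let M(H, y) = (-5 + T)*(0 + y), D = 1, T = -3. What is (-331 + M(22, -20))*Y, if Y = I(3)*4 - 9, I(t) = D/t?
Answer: 1311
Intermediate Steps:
M(H, y) = -8*y (M(H, y) = (-5 - 3)*(0 + y) = -8*y)
I(t) = 1/t
Y = -23/3 (Y = 4/3 - 9 = -23/3 ≈ -7.6667)
(-331 + M(22, -20))*Y = (-331 - 8*(-20))*(-23/3) = (-331 + 160)*(-23/3) = -171*(-23/3) = 1311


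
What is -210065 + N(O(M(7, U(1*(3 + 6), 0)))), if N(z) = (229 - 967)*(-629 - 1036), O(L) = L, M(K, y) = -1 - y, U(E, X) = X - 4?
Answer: 1018705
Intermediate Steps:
U(E, X) = -4 + X
N(z) = 1228770 (N(z) = -738*(-1665) = 1228770)
-210065 + N(O(M(7, U(1*(3 + 6), 0)))) = -210065 + 1228770 = 1018705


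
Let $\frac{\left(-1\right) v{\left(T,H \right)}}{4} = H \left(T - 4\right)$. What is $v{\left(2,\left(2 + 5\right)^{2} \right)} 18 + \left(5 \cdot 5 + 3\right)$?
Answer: $7084$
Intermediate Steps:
$v{\left(T,H \right)} = - 4 H \left(-4 + T\right)$ ($v{\left(T,H \right)} = - 4 H \left(T - 4\right) = - 4 H \left(-4 + T\right)$)
$v{\left(2,\left(2 + 5\right)^{2} \right)} 18 + \left(5 \cdot 5 + 3\right) = 4 \left(2 + 5\right)^{2} \left(4 - 2\right) 18 + \left(5 \cdot 5 + 3\right) = 4 \cdot 7^{2} \left(4 - 2\right) 18 + \left(25 + 3\right) = 4 \cdot 49 \cdot 2 \cdot 18 + 28 = 392 \cdot 18 + 28 = 7056 + 28 = 7084$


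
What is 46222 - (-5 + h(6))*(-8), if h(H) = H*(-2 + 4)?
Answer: 46278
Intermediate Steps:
h(H) = 2*H (h(H) = H*2 = 2*H)
46222 - (-5 + h(6))*(-8) = 46222 - (-5 + 2*6)*(-8) = 46222 - (-5 + 12)*(-8) = 46222 - 7*(-8) = 46222 - 1*(-56) = 46222 + 56 = 46278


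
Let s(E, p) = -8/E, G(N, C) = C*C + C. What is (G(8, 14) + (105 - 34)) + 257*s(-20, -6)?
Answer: 1919/5 ≈ 383.80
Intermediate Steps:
G(N, C) = C + C**2 (G(N, C) = C**2 + C = C + C**2)
(G(8, 14) + (105 - 34)) + 257*s(-20, -6) = (14*(1 + 14) + (105 - 34)) + 257*(-8/(-20)) = (14*15 + 71) + 257*(-8*(-1/20)) = (210 + 71) + 257*(2/5) = 281 + 514/5 = 1919/5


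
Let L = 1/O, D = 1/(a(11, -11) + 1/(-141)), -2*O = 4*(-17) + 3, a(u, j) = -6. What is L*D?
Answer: -282/55055 ≈ -0.0051221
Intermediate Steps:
O = 65/2 (O = -(4*(-17) + 3)/2 = -(-68 + 3)/2 = -1/2*(-65) = 65/2 ≈ 32.500)
D = -141/847 (D = 1/(-6 + 1/(-141)) = 1/(-6 - 1/141) = 1/(-847/141) = -141/847 ≈ -0.16647)
L = 2/65 (L = 1/(65/2) = 2/65 ≈ 0.030769)
L*D = (2/65)*(-141/847) = -282/55055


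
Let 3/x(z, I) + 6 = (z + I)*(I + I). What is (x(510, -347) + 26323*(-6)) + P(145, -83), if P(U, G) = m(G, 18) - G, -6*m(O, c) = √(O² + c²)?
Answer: -17857820443/113128 - √7213/6 ≈ -1.5787e+5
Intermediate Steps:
m(O, c) = -√(O² + c²)/6
P(U, G) = -G - √(324 + G²)/6 (P(U, G) = -√(G² + 18²)/6 - G = -√(G² + 324)/6 - G = -√(324 + G²)/6 - G = -G - √(324 + G²)/6)
x(z, I) = 3/(-6 + 2*I*(I + z)) (x(z, I) = 3/(-6 + (z + I)*(I + I)) = 3/(-6 + (I + z)*(2*I)) = 3/(-6 + 2*I*(I + z)))
(x(510, -347) + 26323*(-6)) + P(145, -83) = (3/(2*(-3 + (-347)² - 347*510)) + 26323*(-6)) + (-1*(-83) - √(324 + (-83)²)/6) = (3/(2*(-3 + 120409 - 176970)) - 157938) + (83 - √(324 + 6889)/6) = ((3/2)/(-56564) - 157938) + (83 - √7213/6) = ((3/2)*(-1/56564) - 157938) + (83 - √7213/6) = (-3/113128 - 157938) + (83 - √7213/6) = -17867210067/113128 + (83 - √7213/6) = -17857820443/113128 - √7213/6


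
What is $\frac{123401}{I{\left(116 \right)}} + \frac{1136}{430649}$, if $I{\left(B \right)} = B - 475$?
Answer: $- \frac{53142109425}{154602991} \approx -343.73$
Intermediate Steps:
$I{\left(B \right)} = -475 + B$
$\frac{123401}{I{\left(116 \right)}} + \frac{1136}{430649} = \frac{123401}{-475 + 116} + \frac{1136}{430649} = \frac{123401}{-359} + 1136 \cdot \frac{1}{430649} = 123401 \left(- \frac{1}{359}\right) + \frac{1136}{430649} = - \frac{123401}{359} + \frac{1136}{430649} = - \frac{53142109425}{154602991}$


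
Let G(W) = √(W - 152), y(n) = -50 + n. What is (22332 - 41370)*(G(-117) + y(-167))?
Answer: 4131246 - 19038*I*√269 ≈ 4.1312e+6 - 3.1225e+5*I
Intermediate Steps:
G(W) = √(-152 + W)
(22332 - 41370)*(G(-117) + y(-167)) = (22332 - 41370)*(√(-152 - 117) + (-50 - 167)) = -19038*(√(-269) - 217) = -19038*(I*√269 - 217) = -19038*(-217 + I*√269) = 4131246 - 19038*I*√269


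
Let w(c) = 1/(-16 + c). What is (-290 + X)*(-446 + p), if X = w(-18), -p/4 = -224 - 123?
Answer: -4644531/17 ≈ -2.7321e+5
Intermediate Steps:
p = 1388 (p = -4*(-224 - 123) = -4*(-347) = 1388)
X = -1/34 (X = 1/(-16 - 18) = 1/(-34) = -1/34 ≈ -0.029412)
(-290 + X)*(-446 + p) = (-290 - 1/34)*(-446 + 1388) = -9861/34*942 = -4644531/17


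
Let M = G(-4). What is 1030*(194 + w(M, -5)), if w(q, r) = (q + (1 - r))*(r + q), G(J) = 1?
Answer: 170980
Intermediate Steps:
M = 1
w(q, r) = (q + r)*(1 + q - r) (w(q, r) = (1 + q - r)*(q + r) = (q + r)*(1 + q - r))
1030*(194 + w(M, -5)) = 1030*(194 + (1 - 5 + 1² - 1*(-5)²)) = 1030*(194 + (1 - 5 + 1 - 1*25)) = 1030*(194 + (1 - 5 + 1 - 25)) = 1030*(194 - 28) = 1030*166 = 170980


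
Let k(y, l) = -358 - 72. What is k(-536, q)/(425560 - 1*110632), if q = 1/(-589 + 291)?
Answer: -215/157464 ≈ -0.0013654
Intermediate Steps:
q = -1/298 (q = 1/(-298) = -1/298 ≈ -0.0033557)
k(y, l) = -430
k(-536, q)/(425560 - 1*110632) = -430/(425560 - 1*110632) = -430/(425560 - 110632) = -430/314928 = -430*1/314928 = -215/157464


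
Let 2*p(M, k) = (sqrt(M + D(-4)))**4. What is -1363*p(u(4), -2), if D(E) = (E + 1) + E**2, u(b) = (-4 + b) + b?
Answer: -393907/2 ≈ -1.9695e+5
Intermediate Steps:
u(b) = -4 + 2*b
D(E) = 1 + E + E**2 (D(E) = (1 + E) + E**2 = 1 + E + E**2)
p(M, k) = (13 + M)**2/2 (p(M, k) = (sqrt(M + (1 - 4 + (-4)**2)))**4/2 = (sqrt(M + (1 - 4 + 16)))**4/2 = (sqrt(M + 13))**4/2 = (sqrt(13 + M))**4/2 = (13 + M)**2/2)
-1363*p(u(4), -2) = -1363*(13 + (-4 + 2*4))**2/2 = -1363*(13 + (-4 + 8))**2/2 = -1363*(13 + 4)**2/2 = -1363*17**2/2 = -1363*289/2 = -393907/2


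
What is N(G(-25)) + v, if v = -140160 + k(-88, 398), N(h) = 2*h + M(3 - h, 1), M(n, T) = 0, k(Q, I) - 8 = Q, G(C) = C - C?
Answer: -140240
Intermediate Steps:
G(C) = 0
k(Q, I) = 8 + Q
N(h) = 2*h (N(h) = 2*h + 0 = 2*h)
v = -140240 (v = -140160 + (8 - 88) = -140160 - 80 = -140240)
N(G(-25)) + v = 2*0 - 140240 = 0 - 140240 = -140240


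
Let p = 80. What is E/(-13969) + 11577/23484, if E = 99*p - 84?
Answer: -7433837/109349332 ≈ -0.067982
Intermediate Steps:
E = 7836 (E = 99*80 - 84 = 7920 - 84 = 7836)
E/(-13969) + 11577/23484 = 7836/(-13969) + 11577/23484 = 7836*(-1/13969) + 11577*(1/23484) = -7836/13969 + 3859/7828 = -7433837/109349332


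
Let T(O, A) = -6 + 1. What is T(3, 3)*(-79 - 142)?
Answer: 1105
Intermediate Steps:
T(O, A) = -5
T(3, 3)*(-79 - 142) = -5*(-79 - 142) = -5*(-221) = 1105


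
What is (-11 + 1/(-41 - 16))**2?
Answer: 394384/3249 ≈ 121.39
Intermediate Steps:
(-11 + 1/(-41 - 16))**2 = (-11 + 1/(-57))**2 = (-11 - 1/57)**2 = (-628/57)**2 = 394384/3249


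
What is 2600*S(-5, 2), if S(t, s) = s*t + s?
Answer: -20800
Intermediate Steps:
S(t, s) = s + s*t
2600*S(-5, 2) = 2600*(2*(1 - 5)) = 2600*(2*(-4)) = 2600*(-8) = -20800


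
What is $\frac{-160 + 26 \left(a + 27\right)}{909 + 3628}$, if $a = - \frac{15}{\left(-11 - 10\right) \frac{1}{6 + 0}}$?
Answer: $\frac{4574}{31759} \approx 0.14402$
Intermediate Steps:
$a = \frac{30}{7}$ ($a = - \frac{15}{\left(-21\right) \frac{1}{6}} = - \frac{15}{- \frac{7}{2}} = \left(-15\right) \left(- \frac{2}{7}\right) = \frac{30}{7} \approx 4.2857$)
$\frac{-160 + 26 \left(a + 27\right)}{909 + 3628} = \frac{-160 + 26 \left(\frac{30}{7} + 27\right)}{909 + 3628} = \frac{-160 + 26 \cdot \frac{219}{7}}{4537} = \left(-160 + \frac{5694}{7}\right) \frac{1}{4537} = \frac{4574}{7} \cdot \frac{1}{4537} = \frac{4574}{31759}$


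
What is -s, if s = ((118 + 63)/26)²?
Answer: -32761/676 ≈ -48.463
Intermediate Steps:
s = 32761/676 (s = (181*(1/26))² = (181/26)² = 32761/676 ≈ 48.463)
-s = -1*32761/676 = -32761/676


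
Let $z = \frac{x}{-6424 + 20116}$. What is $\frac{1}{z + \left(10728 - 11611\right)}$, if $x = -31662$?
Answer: $- \frac{2282}{2020283} \approx -0.0011295$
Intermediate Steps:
$z = - \frac{5277}{2282}$ ($z = - \frac{31662}{-6424 + 20116} = - \frac{31662}{13692} = \left(-31662\right) \frac{1}{13692} = - \frac{5277}{2282} \approx -2.3124$)
$\frac{1}{z + \left(10728 - 11611\right)} = \frac{1}{- \frac{5277}{2282} + \left(10728 - 11611\right)} = \frac{1}{- \frac{5277}{2282} - 883} = \frac{1}{- \frac{2020283}{2282}} = - \frac{2282}{2020283}$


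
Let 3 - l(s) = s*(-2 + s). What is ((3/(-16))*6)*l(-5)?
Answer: 36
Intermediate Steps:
l(s) = 3 - s*(-2 + s)
((3/(-16))*6)*l(-5) = ((3/(-16))*6)*(3 - 1*(-5)² + 2*(-5)) = ((3*(-1/16))*6)*(3 - 1*25 - 10) = (-3/16*6)*(3 - 25 - 10) = -9/8*(-32) = 36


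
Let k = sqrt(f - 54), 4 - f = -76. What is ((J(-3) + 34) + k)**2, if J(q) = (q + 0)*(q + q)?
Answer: (52 + sqrt(26))**2 ≈ 3260.3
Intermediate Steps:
f = 80 (f = 4 - 1*(-76) = 4 + 76 = 80)
J(q) = 2*q**2 (J(q) = q*(2*q) = 2*q**2)
k = sqrt(26) (k = sqrt(80 - 54) = sqrt(26) ≈ 5.0990)
((J(-3) + 34) + k)**2 = ((2*(-3)**2 + 34) + sqrt(26))**2 = ((2*9 + 34) + sqrt(26))**2 = ((18 + 34) + sqrt(26))**2 = (52 + sqrt(26))**2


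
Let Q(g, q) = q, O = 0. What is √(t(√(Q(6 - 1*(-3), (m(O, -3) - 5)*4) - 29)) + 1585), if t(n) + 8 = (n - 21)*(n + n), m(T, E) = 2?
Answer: √(1495 - 42*I*√41) ≈ 38.82 - 3.4638*I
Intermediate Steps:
t(n) = -8 + 2*n*(-21 + n) (t(n) = -8 + (n - 21)*(n + n) = -8 + (-21 + n)*(2*n) = -8 + 2*n*(-21 + n))
√(t(√(Q(6 - 1*(-3), (m(O, -3) - 5)*4) - 29)) + 1585) = √((-8 - 42*√((2 - 5)*4 - 29) + 2*(√((2 - 5)*4 - 29))²) + 1585) = √((-8 - 42*√(-3*4 - 29) + 2*(√(-3*4 - 29))²) + 1585) = √((-8 - 42*√(-12 - 29) + 2*(√(-12 - 29))²) + 1585) = √((-8 - 42*I*√41 + 2*(√(-41))²) + 1585) = √((-8 - 42*I*√41 + 2*(I*√41)²) + 1585) = √((-8 - 42*I*√41 + 2*(-41)) + 1585) = √((-8 - 42*I*√41 - 82) + 1585) = √((-90 - 42*I*√41) + 1585) = √(1495 - 42*I*√41)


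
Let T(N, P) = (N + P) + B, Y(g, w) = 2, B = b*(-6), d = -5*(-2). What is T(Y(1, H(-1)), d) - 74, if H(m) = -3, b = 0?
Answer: -62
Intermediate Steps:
d = 10
B = 0 (B = 0*(-6) = 0)
T(N, P) = N + P (T(N, P) = (N + P) + 0 = N + P)
T(Y(1, H(-1)), d) - 74 = (2 + 10) - 74 = 12 - 74 = -62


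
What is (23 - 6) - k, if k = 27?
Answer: -10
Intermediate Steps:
(23 - 6) - k = (23 - 6) - 1*27 = 17 - 27 = -10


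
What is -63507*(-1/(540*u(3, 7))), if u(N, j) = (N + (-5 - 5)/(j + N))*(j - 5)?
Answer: 21169/720 ≈ 29.401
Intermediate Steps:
u(N, j) = (-5 + j)*(N - 10/(N + j)) (u(N, j) = (N - 10/(N + j))*(-5 + j) = (-5 + j)*(N - 10/(N + j)))
-63507*(-1/(540*u(3, 7))) = -63507*(-(3 + 7)/(540*(50 - 10*7 - 5*3² + 3*7² + 7*3² - 5*3*7))) = -63507*(-1/(54*(50 - 70 - 5*9 + 3*49 + 7*9 - 105))) = -63507*(-1/(54*(50 - 70 - 45 + 147 + 63 - 105))) = -63507/((((⅒)*40)*15)*(-36)) = -63507/((4*15)*(-36)) = -63507/(60*(-36)) = -63507/(-2160) = -63507*(-1/2160) = 21169/720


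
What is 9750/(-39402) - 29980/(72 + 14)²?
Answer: -52224290/12142383 ≈ -4.3010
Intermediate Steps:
9750/(-39402) - 29980/(72 + 14)² = 9750*(-1/39402) - 29980/(86²) = -1625/6567 - 29980/7396 = -1625/6567 - 29980*1/7396 = -1625/6567 - 7495/1849 = -52224290/12142383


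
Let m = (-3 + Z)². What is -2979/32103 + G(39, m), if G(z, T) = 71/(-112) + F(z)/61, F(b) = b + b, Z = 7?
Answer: 13451243/24369744 ≈ 0.55196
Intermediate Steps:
F(b) = 2*b
m = 16 (m = (-3 + 7)² = 4² = 16)
G(z, T) = -71/112 + 2*z/61 (G(z, T) = 71/(-112) + (2*z)/61 = 71*(-1/112) + (2*z)*(1/61) = -71/112 + 2*z/61)
-2979/32103 + G(39, m) = -2979/32103 + (-71/112 + (2/61)*39) = -2979*1/32103 + (-71/112 + 78/61) = -331/3567 + 4405/6832 = 13451243/24369744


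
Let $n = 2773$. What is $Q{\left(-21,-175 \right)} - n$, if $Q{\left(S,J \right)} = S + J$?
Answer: $-2969$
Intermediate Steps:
$Q{\left(S,J \right)} = J + S$
$Q{\left(-21,-175 \right)} - n = \left(-175 - 21\right) - 2773 = -196 - 2773 = -2969$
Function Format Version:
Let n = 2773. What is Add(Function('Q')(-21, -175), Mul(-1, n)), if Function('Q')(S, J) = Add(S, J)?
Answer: -2969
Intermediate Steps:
Function('Q')(S, J) = Add(J, S)
Add(Function('Q')(-21, -175), Mul(-1, n)) = Add(Add(-175, -21), Mul(-1, 2773)) = Add(-196, -2773) = -2969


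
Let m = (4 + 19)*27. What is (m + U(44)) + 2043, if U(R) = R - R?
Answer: 2664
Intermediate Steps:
U(R) = 0
m = 621 (m = 23*27 = 621)
(m + U(44)) + 2043 = (621 + 0) + 2043 = 621 + 2043 = 2664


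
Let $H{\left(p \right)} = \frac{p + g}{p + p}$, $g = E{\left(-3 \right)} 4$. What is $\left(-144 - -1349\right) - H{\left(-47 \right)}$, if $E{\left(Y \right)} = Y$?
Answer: $\frac{113211}{94} \approx 1204.4$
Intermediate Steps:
$g = -12$ ($g = \left(-3\right) 4 = -12$)
$H{\left(p \right)} = \frac{-12 + p}{2 p}$ ($H{\left(p \right)} = \frac{p - 12}{p + p} = \frac{-12 + p}{2 p}$)
$\left(-144 - -1349\right) - H{\left(-47 \right)} = \left(-144 - -1349\right) - \frac{-12 - 47}{2 \left(-47\right)} = \left(-144 + 1349\right) - \frac{1}{2} \left(- \frac{1}{47}\right) \left(-59\right) = 1205 - \frac{59}{94} = \frac{113211}{94}$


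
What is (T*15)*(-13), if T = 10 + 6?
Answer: -3120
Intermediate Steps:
T = 16
(T*15)*(-13) = (16*15)*(-13) = 240*(-13) = -3120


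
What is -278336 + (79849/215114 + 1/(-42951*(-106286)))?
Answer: -68332424434745317129/245503691812101 ≈ -2.7834e+5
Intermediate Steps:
-278336 + (79849/215114 + 1/(-42951*(-106286))) = -278336 + (79849*(1/215114) - 1/42951*(-1/106286)) = -278336 + (79849/215114 + 1/4565089986) = -278336 + 91129467626807/245503691812101 = -68332424434745317129/245503691812101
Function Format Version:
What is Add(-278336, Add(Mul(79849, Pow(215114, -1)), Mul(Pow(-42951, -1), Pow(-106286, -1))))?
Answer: Rational(-68332424434745317129, 245503691812101) ≈ -2.7834e+5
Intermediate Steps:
Add(-278336, Add(Mul(79849, Pow(215114, -1)), Mul(Pow(-42951, -1), Pow(-106286, -1)))) = Add(-278336, Add(Mul(79849, Rational(1, 215114)), Mul(Rational(-1, 42951), Rational(-1, 106286)))) = Add(-278336, Add(Rational(79849, 215114), Rational(1, 4565089986))) = Add(-278336, Rational(91129467626807, 245503691812101)) = Rational(-68332424434745317129, 245503691812101)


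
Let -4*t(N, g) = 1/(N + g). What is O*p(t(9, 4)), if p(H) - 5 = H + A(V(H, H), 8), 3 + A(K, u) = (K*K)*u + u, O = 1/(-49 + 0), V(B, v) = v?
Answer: -6749/33124 ≈ -0.20375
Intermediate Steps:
t(N, g) = -1/(4*(N + g))
O = -1/49 (O = 1/(-49) = -1/49 ≈ -0.020408)
A(K, u) = -3 + u + u*K² (A(K, u) = -3 + ((K*K)*u + u) = -3 + (K²*u + u) = -3 + (u*K² + u) = -3 + (u + u*K²) = -3 + u + u*K²)
p(H) = 10 + H + 8*H² (p(H) = 5 + (H + (-3 + 8 + 8*H²)) = 5 + (H + (5 + 8*H²)) = 5 + (5 + H + 8*H²) = 10 + H + 8*H²)
O*p(t(9, 4)) = -(10 - 1/(4*9 + 4*4) + 8*(-1/(4*9 + 4*4))²)/49 = -(10 - 1/(36 + 16) + 8*(-1/(36 + 16))²)/49 = -(10 - 1/52 + 8*(-1/52)²)/49 = -(10 - 1/52 + 8*(1/2704))/49 = -(10 - 1/52 + 1/338)/49 = -1/49*6749/676 = -6749/33124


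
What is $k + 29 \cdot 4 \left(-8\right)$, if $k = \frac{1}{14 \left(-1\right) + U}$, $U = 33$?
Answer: $- \frac{17631}{19} \approx -927.95$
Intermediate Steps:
$k = \frac{1}{19}$ ($k = \frac{1}{14 \left(-1\right) + 33} = \frac{1}{-14 + 33} = \frac{1}{19} \approx 0.052632$)
$k + 29 \cdot 4 \left(-8\right) = \frac{1}{19} + 29 \cdot 4 \left(-8\right) = \frac{1}{19} + 29 \left(-32\right) = \frac{1}{19} - 928 = - \frac{17631}{19}$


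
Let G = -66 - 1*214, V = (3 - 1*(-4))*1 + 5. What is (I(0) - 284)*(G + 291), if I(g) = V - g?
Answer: -2992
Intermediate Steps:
V = 12 (V = (3 + 4)*1 + 5 = 7*1 + 5 = 7 + 5 = 12)
I(g) = 12 - g
G = -280 (G = -66 - 214 = -280)
(I(0) - 284)*(G + 291) = ((12 - 1*0) - 284)*(-280 + 291) = ((12 + 0) - 284)*11 = (12 - 284)*11 = -272*11 = -2992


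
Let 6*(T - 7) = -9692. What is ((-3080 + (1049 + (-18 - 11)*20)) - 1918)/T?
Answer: 13587/4825 ≈ 2.8160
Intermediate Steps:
T = -4825/3 (T = 7 + (1/6)*(-9692) = 7 - 4846/3 = -4825/3 ≈ -1608.3)
((-3080 + (1049 + (-18 - 11)*20)) - 1918)/T = ((-3080 + (1049 + (-18 - 11)*20)) - 1918)/(-4825/3) = ((-3080 + (1049 - 29*20)) - 1918)*(-3/4825) = ((-3080 + (1049 - 580)) - 1918)*(-3/4825) = ((-3080 + 469) - 1918)*(-3/4825) = (-2611 - 1918)*(-3/4825) = -4529*(-3/4825) = 13587/4825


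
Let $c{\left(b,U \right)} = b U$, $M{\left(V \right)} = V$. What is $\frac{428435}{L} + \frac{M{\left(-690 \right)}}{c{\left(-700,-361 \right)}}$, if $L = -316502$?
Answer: $- \frac{142741988}{105236915} \approx -1.3564$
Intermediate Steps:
$c{\left(b,U \right)} = U b$
$\frac{428435}{L} + \frac{M{\left(-690 \right)}}{c{\left(-700,-361 \right)}} = \frac{428435}{-316502} - \frac{690}{\left(-361\right) \left(-700\right)} = 428435 \left(- \frac{1}{316502}\right) - \frac{690}{252700} = - \frac{428435}{316502} - \frac{69}{25270} = - \frac{142741988}{105236915}$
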